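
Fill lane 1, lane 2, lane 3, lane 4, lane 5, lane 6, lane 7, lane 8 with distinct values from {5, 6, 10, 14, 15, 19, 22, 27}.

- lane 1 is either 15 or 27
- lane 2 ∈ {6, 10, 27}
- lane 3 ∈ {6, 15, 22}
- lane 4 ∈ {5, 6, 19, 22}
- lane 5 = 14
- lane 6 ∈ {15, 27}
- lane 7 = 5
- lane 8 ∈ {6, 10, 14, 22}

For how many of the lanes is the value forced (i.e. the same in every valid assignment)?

lane 5's domain is down to {14}, so lane 5 = 14. So lane 8 can't be 14.
lane 7's domain is down to {5}, so lane 7 = 5. Eliminate 5 elsewhere: lane 4.
Among the 6 still-open variables, 19 fits only lane 4 (and all 6 values in {6, 10, 15, 19, 22, 27} must be used), so lane 4 = 19.
lane 1 and lane 6 between them cover only {15, 27} — a naked pair. Remove those values from lane 2, lane 3.
Determined: lane 4=19, lane 5=14, lane 7=5. The other lanes each still have more than one consistent value. That makes 3.

3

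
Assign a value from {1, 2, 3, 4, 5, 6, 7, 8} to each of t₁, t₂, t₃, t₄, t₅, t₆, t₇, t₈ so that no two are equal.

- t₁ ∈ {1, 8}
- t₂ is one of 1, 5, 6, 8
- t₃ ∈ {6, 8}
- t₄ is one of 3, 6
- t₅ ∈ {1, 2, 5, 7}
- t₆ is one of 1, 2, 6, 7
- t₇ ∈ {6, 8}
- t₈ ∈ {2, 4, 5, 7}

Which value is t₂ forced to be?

5

Among the 8 variables, 3 fits only t₄ (and all 8 values in {1, 2, 3, 4, 5, 6, 7, 8} must be used), so t₄ = 3.
The 7 still-open variables draw from only 7 values {1, 2, 4, 5, 6, 7, 8}, so each is used; only t₈ can be 4, hence t₈ = 4.
t₃ and t₇ share exactly the 2 values {6, 8}; by pigeonhole those values go to them, so strike 6, 8 from t₁, t₂, t₆.
t₁ has just one choice, so t₁ = 1. Eliminate 1 elsewhere: t₂, t₅, t₆.
So t₂ = 5.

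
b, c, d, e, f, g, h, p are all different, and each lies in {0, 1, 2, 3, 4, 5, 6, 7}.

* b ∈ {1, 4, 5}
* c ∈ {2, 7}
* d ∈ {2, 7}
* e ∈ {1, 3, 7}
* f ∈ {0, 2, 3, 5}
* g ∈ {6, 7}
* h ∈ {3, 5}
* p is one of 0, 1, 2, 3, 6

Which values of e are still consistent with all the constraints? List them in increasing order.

Among the 8 variables, 4 fits only b (and all 8 values in {0, 1, 2, 3, 4, 5, 6, 7} must be used), so b = 4.
c and d share exactly the 2 values {2, 7}; by pigeonhole those values go to them, so strike 2, 7 from e, f, g, p.
g's domain is down to {6}, so g = 6. Eliminate 6 elsewhere: p.
No further eliminations apply; e can still be any of 1, 3.

1, 3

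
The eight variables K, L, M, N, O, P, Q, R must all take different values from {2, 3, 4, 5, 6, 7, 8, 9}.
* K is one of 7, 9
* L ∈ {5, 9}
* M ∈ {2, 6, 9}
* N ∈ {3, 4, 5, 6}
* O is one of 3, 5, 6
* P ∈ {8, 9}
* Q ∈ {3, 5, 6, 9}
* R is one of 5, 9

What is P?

The 8 variables draw from only 8 values {2, 3, 4, 5, 6, 7, 8, 9}, so each is used; only M can be 2, hence M = 2.
The 7 still-open variables together cover exactly {3, 4, 5, 6, 7, 8, 9} — 7 values for 7 variables — and 4 appears only in N's list, so N = 4.
The 6 still-open variables together cover exactly {3, 5, 6, 7, 8, 9} — 6 values for 6 variables — and 7 appears only in K's list, so K = 7.
The 5 still-open variables draw from only 5 values {3, 5, 6, 8, 9}, so each is used; only P can be 8, hence P = 8.

8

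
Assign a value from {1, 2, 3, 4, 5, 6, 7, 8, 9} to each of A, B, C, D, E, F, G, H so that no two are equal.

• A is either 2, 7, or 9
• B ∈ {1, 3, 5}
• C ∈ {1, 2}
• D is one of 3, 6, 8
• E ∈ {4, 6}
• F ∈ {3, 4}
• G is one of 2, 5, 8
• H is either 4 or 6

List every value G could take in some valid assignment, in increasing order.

The 2 variables E and H are confined to {4, 6}, which locks those values in; drop them from D, F.
That leaves F = 3. Strike 3 from B, D.
D's domain is down to {8}, so D = 8. Eliminate 8 elsewhere: G.
B, C, G share exactly the 3 values {1, 2, 5}; by pigeonhole those values go to them, so strike 1, 2, 5 from A.
No further eliminations apply; G can still be any of 2, 5.

2, 5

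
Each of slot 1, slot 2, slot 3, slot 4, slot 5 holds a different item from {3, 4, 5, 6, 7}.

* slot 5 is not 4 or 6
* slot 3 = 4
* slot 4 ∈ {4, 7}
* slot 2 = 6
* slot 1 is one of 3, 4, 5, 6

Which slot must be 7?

slot 4

slot 2 has just one choice, so slot 2 = 6. Remove 6 from slot 1.
slot 3 must be 4 (only option left). Strike 4 from slot 1, slot 4.
So 7 goes to slot 4.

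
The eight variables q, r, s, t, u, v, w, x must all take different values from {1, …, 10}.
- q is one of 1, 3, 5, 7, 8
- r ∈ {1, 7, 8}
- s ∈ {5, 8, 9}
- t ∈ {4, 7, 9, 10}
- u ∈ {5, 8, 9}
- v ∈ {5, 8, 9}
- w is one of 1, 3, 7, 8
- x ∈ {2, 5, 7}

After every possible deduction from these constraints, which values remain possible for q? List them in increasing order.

1, 3, 7

s, u, v between them cover only {5, 8, 9} — a naked triple. Remove those values from q, r, t, w, x.
q, r, w between them cover only {1, 3, 7} — a naked triple. Remove those values from t, x.
x has just one choice, so x = 2.
No further eliminations apply; q can still be any of 1, 3, 7.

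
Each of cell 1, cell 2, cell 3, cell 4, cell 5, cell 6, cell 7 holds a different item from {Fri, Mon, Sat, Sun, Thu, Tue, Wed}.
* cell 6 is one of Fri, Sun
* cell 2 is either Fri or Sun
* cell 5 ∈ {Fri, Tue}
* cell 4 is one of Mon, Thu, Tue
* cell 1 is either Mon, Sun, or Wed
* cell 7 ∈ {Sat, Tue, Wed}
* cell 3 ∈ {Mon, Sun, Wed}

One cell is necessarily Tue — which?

cell 5

The 7 variables together cover exactly {Fri, Mon, Sat, Sun, Thu, Tue, Wed} — 7 values for 7 variables — and Sat appears only in cell 7's list, so cell 7 = Sat.
Among the 6 still-open variables, Thu fits only cell 4 (and all 6 values in {Fri, Mon, Sun, Thu, Tue, Wed} must be used), so cell 4 = Thu.
Among the 5 still-open variables, Tue fits only cell 5 (and all 5 values in {Fri, Mon, Sun, Tue, Wed} must be used), so cell 5 = Tue.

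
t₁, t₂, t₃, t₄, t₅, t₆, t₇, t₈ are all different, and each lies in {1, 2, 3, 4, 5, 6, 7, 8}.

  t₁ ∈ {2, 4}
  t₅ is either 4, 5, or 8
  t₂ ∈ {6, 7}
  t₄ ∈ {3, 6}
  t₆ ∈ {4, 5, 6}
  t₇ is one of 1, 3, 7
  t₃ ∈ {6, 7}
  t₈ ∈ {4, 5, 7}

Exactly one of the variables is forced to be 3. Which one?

The 8 variables draw from only 8 values {1, 2, 3, 4, 5, 6, 7, 8}, so each is used; only t₇ can be 1, hence t₇ = 1.
The 7 still-open variables draw from only 7 values {2, 3, 4, 5, 6, 7, 8}, so each is used; only t₁ can be 2, hence t₁ = 2.
The 6 still-open variables together cover exactly {3, 4, 5, 6, 7, 8} — 6 values for 6 variables — and 3 appears only in t₄'s list, so t₄ = 3.

t₄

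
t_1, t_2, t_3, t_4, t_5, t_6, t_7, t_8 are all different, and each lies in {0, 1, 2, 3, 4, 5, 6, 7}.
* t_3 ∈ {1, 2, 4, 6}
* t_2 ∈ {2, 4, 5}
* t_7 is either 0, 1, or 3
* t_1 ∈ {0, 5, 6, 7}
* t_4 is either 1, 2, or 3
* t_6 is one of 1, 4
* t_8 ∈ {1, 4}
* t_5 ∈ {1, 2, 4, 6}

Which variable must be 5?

The 8 variables together cover exactly {0, 1, 2, 3, 4, 5, 6, 7} — 8 values for 8 variables — and 7 appears only in t_1's list, so t_1 = 7.
Among the 7 still-open variables, 0 fits only t_7 (and all 7 values in {0, 1, 2, 3, 4, 5, 6} must be used), so t_7 = 0.
The 6 still-open variables draw from only 6 values {1, 2, 3, 4, 5, 6}, so each is used; only t_4 can be 3, hence t_4 = 3.
The 5 still-open variables together cover exactly {1, 2, 4, 5, 6} — 5 values for 5 variables — and 5 appears only in t_2's list, so t_2 = 5.

t_2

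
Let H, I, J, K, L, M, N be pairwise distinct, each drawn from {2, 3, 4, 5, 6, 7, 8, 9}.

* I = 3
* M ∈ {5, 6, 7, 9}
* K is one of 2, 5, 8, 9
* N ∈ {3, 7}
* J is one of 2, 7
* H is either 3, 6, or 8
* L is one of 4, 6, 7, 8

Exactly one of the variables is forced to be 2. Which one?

I has just one choice, so I = 3. Remove 3 from H, N.
N has just one choice, so N = 7. Strike 7 from J, L, M.
So 2 goes to J.

J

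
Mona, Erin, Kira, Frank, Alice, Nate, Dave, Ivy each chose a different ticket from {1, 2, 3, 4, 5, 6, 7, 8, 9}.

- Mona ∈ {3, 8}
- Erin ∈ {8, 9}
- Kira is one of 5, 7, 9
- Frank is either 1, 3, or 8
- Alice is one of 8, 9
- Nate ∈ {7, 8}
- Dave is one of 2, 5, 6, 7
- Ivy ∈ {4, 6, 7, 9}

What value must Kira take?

5

Erin and Alice between them cover only {8, 9} — a naked pair. Remove those values from Mona, Kira, Frank, Nate, Ivy.
Mona has just one choice, so Mona = 3. So Frank can't be 3.
Frank's domain is down to {1}, so Frank = 1.
Nate has just one choice, so Nate = 7. Strike 7 from Kira, Dave, Ivy.
So Kira = 5.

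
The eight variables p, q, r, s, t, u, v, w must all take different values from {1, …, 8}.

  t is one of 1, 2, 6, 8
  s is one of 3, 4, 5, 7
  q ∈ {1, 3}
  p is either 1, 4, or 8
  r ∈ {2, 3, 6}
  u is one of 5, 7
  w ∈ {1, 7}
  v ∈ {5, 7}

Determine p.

8

The 2 variables u and v are confined to {5, 7}, which locks those values in; drop them from s, w.
w has just one choice, so w = 1. Strike 1 from p, q, t.
That leaves q = 3. Remove 3 from r, s.
s has just one choice, so s = 4. Eliminate 4 elsewhere: p.
So p = 8.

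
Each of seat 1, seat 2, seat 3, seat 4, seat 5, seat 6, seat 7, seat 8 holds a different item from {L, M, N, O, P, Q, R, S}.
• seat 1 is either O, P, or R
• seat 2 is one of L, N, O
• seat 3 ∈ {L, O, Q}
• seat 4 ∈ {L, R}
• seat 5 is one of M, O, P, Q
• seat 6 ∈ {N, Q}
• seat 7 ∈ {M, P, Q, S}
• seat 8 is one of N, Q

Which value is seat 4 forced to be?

R

The 8 variables together cover exactly {L, M, N, O, P, Q, R, S} — 8 values for 8 variables — and S appears only in seat 7's list, so seat 7 = S.
Among the 7 still-open variables, M fits only seat 5 (and all 7 values in {L, M, N, O, P, Q, R} must be used), so seat 5 = M.
The 6 still-open variables together cover exactly {L, N, O, P, Q, R} — 6 values for 6 variables — and P appears only in seat 1's list, so seat 1 = P.
Among the 5 still-open variables, R fits only seat 4 (and all 5 values in {L, N, O, Q, R} must be used), so seat 4 = R.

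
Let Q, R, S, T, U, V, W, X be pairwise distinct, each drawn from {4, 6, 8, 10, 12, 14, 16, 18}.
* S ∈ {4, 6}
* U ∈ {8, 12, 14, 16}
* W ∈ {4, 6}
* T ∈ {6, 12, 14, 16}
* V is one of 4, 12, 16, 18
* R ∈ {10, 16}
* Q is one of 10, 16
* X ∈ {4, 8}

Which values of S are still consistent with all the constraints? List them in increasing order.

4, 6

Among the 8 variables, 18 fits only V (and all 8 values in {4, 6, 8, 10, 12, 14, 16, 18} must be used), so V = 18.
Q and R share exactly the 2 values {10, 16}; by pigeonhole those values go to them, so strike 10, 16 from T, U.
S and W between them cover only {4, 6} — a naked pair. Remove those values from T, X.
X has just one choice, so X = 8. Remove 8 from U.
No further eliminations apply; S can still be any of 4, 6.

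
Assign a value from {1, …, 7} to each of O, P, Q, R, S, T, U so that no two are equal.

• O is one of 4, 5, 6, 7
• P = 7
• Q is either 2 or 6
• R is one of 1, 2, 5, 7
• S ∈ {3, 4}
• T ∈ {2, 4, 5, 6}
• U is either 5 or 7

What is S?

P's domain is down to {7}, so P = 7. So O, R, U can't be 7.
U must be 5 (only option left). So O, R, T can't be 5.
The 5 still-open variables together cover exactly {1, 2, 3, 4, 6} — 5 values for 5 variables — and 1 appears only in R's list, so R = 1.
The 4 still-open variables draw from only 4 values {2, 3, 4, 6}, so each is used; only S can be 3, hence S = 3.

3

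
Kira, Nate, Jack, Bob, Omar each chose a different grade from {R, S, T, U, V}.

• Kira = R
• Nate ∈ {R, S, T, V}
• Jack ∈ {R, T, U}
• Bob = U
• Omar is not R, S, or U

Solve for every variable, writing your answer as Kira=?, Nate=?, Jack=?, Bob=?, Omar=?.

Kira's domain is down to {R}, so Kira = R. Remove R from Nate, Jack.
Bob has just one choice, so Bob = U. Eliminate U elsewhere: Jack.
Jack's domain is down to {T}, so Jack = T. So Nate, Omar can't be T.
That leaves Omar = V. So Nate can't be V.
Nate has just one choice, so Nate = S.

Kira=R, Nate=S, Jack=T, Bob=U, Omar=V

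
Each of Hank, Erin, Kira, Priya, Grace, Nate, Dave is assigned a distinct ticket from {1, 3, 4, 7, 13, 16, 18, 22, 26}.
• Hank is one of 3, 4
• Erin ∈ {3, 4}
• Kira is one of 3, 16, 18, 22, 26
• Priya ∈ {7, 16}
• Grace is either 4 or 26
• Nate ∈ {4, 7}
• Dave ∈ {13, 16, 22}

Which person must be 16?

Hank and Erin between them cover only {3, 4} — a naked pair. Remove those values from Kira, Grace, Nate.
Grace's domain is down to {26}, so Grace = 26. Eliminate 26 elsewhere: Kira.
Nate's domain is down to {7}, so Nate = 7. Remove 7 from Priya.
So 16 goes to Priya.

Priya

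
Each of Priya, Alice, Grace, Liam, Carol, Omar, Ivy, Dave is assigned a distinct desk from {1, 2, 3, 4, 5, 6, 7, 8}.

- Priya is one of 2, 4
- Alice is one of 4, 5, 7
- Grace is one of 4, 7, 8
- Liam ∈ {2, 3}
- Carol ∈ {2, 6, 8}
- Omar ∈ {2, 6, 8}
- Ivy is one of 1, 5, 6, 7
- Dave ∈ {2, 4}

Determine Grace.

7

The 8 variables draw from only 8 values {1, 2, 3, 4, 5, 6, 7, 8}, so each is used; only Ivy can be 1, hence Ivy = 1.
The 7 still-open variables draw from only 7 values {2, 3, 4, 5, 6, 7, 8}, so each is used; only Liam can be 3, hence Liam = 3.
The 6 still-open variables draw from only 6 values {2, 4, 5, 6, 7, 8}, so each is used; only Alice can be 5, hence Alice = 5.
The 5 still-open variables together cover exactly {2, 4, 6, 7, 8} — 5 values for 5 variables — and 7 appears only in Grace's list, so Grace = 7.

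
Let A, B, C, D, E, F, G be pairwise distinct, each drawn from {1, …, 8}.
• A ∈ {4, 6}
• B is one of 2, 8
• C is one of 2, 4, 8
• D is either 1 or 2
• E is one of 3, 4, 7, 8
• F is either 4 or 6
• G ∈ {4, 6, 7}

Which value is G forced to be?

7

Among the 7 variables, 1 fits only D (and all 7 values in {1, 2, 3, 4, 6, 7, 8} must be used), so D = 1.
The 6 still-open variables together cover exactly {2, 3, 4, 6, 7, 8} — 6 values for 6 variables — and 3 appears only in E's list, so E = 3.
The 5 still-open variables together cover exactly {2, 4, 6, 7, 8} — 5 values for 5 variables — and 7 appears only in G's list, so G = 7.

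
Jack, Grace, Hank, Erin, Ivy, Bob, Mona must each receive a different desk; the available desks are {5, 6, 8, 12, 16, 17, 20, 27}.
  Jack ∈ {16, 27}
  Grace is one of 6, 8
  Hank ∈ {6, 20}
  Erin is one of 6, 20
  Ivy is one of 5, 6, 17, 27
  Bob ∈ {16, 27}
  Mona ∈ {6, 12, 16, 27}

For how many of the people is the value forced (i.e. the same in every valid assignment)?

The 2 variables Jack and Bob are confined to {16, 27}, which locks those values in; drop them from Ivy, Mona.
Hank and Erin between them cover only {6, 20} — a naked pair. Remove those values from Grace, Ivy, Mona.
Grace must be 8 (only option left).
Mona's domain is down to {12}, so Mona = 12.
Determined: Grace=8, Mona=12. The other people each still have more than one consistent value. That makes 2.

2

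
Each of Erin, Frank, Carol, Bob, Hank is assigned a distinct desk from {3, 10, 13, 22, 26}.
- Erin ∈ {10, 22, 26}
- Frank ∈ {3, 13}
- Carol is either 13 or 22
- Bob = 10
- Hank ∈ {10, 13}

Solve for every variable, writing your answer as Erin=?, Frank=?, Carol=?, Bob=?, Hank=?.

Bob has just one choice, so Bob = 10. Eliminate 10 elsewhere: Erin, Hank.
Hank must be 13 (only option left). Eliminate 13 elsewhere: Frank, Carol.
That leaves Frank = 3.
Carol must be 22 (only option left). Remove 22 from Erin.
That leaves Erin = 26.

Erin=26, Frank=3, Carol=22, Bob=10, Hank=13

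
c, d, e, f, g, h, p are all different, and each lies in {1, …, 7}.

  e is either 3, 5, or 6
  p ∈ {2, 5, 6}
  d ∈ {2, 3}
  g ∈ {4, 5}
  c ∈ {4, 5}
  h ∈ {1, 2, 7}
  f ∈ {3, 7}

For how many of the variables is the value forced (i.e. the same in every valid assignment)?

2

Among the 7 variables, 1 fits only h (and all 7 values in {1, 2, 3, 4, 5, 6, 7} must be used), so h = 1.
The 6 still-open variables together cover exactly {2, 3, 4, 5, 6, 7} — 6 values for 6 variables — and 7 appears only in f's list, so f = 7.
c and g between them cover only {4, 5} — a naked pair. Remove those values from e, p.
Determined: f=7, h=1. The other variables each still have more than one consistent value. That makes 2.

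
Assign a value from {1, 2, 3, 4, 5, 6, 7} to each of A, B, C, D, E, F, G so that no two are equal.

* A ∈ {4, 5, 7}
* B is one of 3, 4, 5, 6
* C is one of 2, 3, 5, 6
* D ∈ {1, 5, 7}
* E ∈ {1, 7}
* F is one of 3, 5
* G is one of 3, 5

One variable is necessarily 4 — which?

The 7 variables draw from only 7 values {1, 2, 3, 4, 5, 6, 7}, so each is used; only C can be 2, hence C = 2.
Among the 6 still-open variables, 6 fits only B (and all 6 values in {1, 3, 4, 5, 6, 7} must be used), so B = 6.
Among the 5 still-open variables, 4 fits only A (and all 5 values in {1, 3, 4, 5, 7} must be used), so A = 4.

A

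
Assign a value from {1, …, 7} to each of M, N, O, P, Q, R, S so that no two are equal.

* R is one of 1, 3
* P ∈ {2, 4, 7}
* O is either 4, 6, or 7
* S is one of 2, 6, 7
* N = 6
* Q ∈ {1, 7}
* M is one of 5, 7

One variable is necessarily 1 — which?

Q

N has just one choice, so N = 6. Eliminate 6 elsewhere: O, S.
Among the 6 still-open variables, 3 fits only R (and all 6 values in {1, 2, 3, 4, 5, 7} must be used), so R = 3.
The 5 still-open variables together cover exactly {1, 2, 4, 5, 7} — 5 values for 5 variables — and 1 appears only in Q's list, so Q = 1.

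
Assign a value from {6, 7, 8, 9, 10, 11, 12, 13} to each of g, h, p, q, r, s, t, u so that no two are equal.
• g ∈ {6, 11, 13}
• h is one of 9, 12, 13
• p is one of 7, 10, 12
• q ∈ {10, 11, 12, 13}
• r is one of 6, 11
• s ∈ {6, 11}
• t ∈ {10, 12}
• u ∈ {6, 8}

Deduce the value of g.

13

The 8 variables together cover exactly {6, 7, 8, 9, 10, 11, 12, 13} — 8 values for 8 variables — and 7 appears only in p's list, so p = 7.
The 7 still-open variables draw from only 7 values {6, 8, 9, 10, 11, 12, 13}, so each is used; only u can be 8, hence u = 8.
The 6 still-open variables draw from only 6 values {6, 9, 10, 11, 12, 13}, so each is used; only h can be 9, hence h = 9.
r and s share exactly the 2 values {6, 11}; by pigeonhole those values go to them, so strike 6, 11 from g, q.
So g = 13.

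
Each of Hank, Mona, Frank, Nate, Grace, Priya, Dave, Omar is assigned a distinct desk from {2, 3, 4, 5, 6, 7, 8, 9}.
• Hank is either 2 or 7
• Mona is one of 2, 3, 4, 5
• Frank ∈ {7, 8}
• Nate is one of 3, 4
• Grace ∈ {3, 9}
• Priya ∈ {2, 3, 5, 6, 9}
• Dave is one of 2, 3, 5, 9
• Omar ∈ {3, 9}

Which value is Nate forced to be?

4

The 8 variables together cover exactly {2, 3, 4, 5, 6, 7, 8, 9} — 8 values for 8 variables — and 6 appears only in Priya's list, so Priya = 6.
The 7 still-open variables together cover exactly {2, 3, 4, 5, 7, 8, 9} — 7 values for 7 variables — and 8 appears only in Frank's list, so Frank = 8.
The 6 still-open variables draw from only 6 values {2, 3, 4, 5, 7, 9}, so each is used; only Hank can be 7, hence Hank = 7.
Grace and Omar share exactly the 2 values {3, 9}; by pigeonhole those values go to them, so strike 3, 9 from Mona, Nate, Dave.
So Nate = 4.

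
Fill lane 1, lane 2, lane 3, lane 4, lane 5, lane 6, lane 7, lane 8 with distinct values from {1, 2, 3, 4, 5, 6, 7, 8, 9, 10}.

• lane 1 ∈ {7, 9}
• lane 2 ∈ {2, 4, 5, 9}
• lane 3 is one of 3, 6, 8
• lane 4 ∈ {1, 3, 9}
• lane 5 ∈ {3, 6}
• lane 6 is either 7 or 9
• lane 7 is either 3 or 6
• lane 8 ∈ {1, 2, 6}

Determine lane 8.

lane 1 and lane 6 between them cover only {7, 9} — a naked pair. Remove those values from lane 2, lane 4.
lane 5 and lane 7 share exactly the 2 values {3, 6}; by pigeonhole those values go to them, so strike 3, 6 from lane 3, lane 4, lane 8.
lane 3 has just one choice, so lane 3 = 8.
lane 4 has just one choice, so lane 4 = 1. Remove 1 from lane 8.
So lane 8 = 2.

2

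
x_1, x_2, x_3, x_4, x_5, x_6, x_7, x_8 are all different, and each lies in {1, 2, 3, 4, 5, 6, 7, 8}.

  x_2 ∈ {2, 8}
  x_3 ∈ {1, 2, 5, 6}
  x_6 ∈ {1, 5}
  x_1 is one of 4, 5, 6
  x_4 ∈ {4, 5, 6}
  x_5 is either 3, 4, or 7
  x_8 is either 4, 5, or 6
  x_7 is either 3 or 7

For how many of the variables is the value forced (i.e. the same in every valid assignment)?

The 8 variables draw from only 8 values {1, 2, 3, 4, 5, 6, 7, 8}, so each is used; only x_2 can be 8, hence x_2 = 8.
Among the 7 still-open variables, 2 fits only x_3 (and all 7 values in {1, 2, 3, 4, 5, 6, 7} must be used), so x_3 = 2.
The 6 still-open variables draw from only 6 values {1, 3, 4, 5, 6, 7}, so each is used; only x_6 can be 1, hence x_6 = 1.
The 3 variables x_1, x_4, x_8 are confined to {4, 5, 6}, which locks those values in; drop them from x_5.
Determined: x_2=8, x_3=2, x_6=1. The other variables each still have more than one consistent value. That makes 3.

3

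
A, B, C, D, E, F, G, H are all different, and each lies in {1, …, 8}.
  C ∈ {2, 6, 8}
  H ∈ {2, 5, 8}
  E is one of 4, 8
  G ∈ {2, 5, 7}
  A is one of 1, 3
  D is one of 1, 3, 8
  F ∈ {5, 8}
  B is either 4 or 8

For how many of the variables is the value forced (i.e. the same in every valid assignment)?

The 8 variables together cover exactly {1, 2, 3, 4, 5, 6, 7, 8} — 8 values for 8 variables — and 6 appears only in C's list, so C = 6.
The 7 still-open variables together cover exactly {1, 2, 3, 4, 5, 7, 8} — 7 values for 7 variables — and 7 appears only in G's list, so G = 7.
The 6 still-open variables draw from only 6 values {1, 2, 3, 4, 5, 8}, so each is used; only H can be 2, hence H = 2.
Among the 5 still-open variables, 5 fits only F (and all 5 values in {1, 3, 4, 5, 8} must be used), so F = 5.
B and E between them cover only {4, 8} — a naked pair. Remove those values from D.
Determined: C=6, F=5, G=7, H=2. The other variables each still have more than one consistent value. That makes 4.

4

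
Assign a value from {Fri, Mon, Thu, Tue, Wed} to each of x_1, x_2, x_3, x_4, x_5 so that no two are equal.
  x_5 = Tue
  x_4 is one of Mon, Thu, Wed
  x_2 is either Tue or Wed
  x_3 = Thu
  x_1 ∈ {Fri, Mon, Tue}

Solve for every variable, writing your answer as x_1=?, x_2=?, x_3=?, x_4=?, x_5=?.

x_1=Fri, x_2=Wed, x_3=Thu, x_4=Mon, x_5=Tue

x_3's domain is down to {Thu}, so x_3 = Thu. Strike Thu from x_4.
x_5 must be Tue (only option left). Eliminate Tue elsewhere: x_1, x_2.
x_2 has just one choice, so x_2 = Wed. Eliminate Wed elsewhere: x_4.
x_4 has just one choice, so x_4 = Mon. So x_1 can't be Mon.
That leaves x_1 = Fri.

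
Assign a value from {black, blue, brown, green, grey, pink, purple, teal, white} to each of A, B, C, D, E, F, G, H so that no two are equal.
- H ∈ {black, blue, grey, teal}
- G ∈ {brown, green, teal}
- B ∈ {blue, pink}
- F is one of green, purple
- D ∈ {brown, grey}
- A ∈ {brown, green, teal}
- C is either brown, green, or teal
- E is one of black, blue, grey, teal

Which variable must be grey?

D

The 8 variables draw from only 8 values {black, blue, brown, green, grey, pink, purple, teal}, so each is used; only B can be pink, hence B = pink.
The 7 still-open variables together cover exactly {black, blue, brown, green, grey, purple, teal} — 7 values for 7 variables — and purple appears only in F's list, so F = purple.
A, C, G between them cover only {brown, green, teal} — a naked triple. Remove those values from D, E, H.
So grey goes to D.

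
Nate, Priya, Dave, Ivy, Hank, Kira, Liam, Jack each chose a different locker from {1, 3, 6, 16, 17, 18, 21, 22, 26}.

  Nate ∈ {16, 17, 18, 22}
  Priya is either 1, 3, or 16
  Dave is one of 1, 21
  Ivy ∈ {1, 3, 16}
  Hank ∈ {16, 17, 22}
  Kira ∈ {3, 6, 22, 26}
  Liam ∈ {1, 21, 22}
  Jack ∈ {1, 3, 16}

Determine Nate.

The 3 variables Priya, Ivy, Jack are confined to {1, 3, 16}, which locks those values in; drop them from Nate, Dave, Hank, Kira, Liam.
Dave must be 21 (only option left). Remove 21 from Liam.
Liam has just one choice, so Liam = 22. Remove 22 from Nate, Hank, Kira.
That leaves Hank = 17. Remove 17 from Nate.
So Nate = 18.

18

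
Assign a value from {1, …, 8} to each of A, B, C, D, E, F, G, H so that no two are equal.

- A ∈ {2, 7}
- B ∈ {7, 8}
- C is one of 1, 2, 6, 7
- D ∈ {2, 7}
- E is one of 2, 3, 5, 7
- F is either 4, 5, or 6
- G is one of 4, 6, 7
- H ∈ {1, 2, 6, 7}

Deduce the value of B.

The 8 variables draw from only 8 values {1, 2, 3, 4, 5, 6, 7, 8}, so each is used; only E can be 3, hence E = 3.
The 7 still-open variables together cover exactly {1, 2, 4, 5, 6, 7, 8} — 7 values for 7 variables — and 5 appears only in F's list, so F = 5.
The 6 still-open variables draw from only 6 values {1, 2, 4, 6, 7, 8}, so each is used; only G can be 4, hence G = 4.
The 5 still-open variables draw from only 5 values {1, 2, 6, 7, 8}, so each is used; only B can be 8, hence B = 8.

8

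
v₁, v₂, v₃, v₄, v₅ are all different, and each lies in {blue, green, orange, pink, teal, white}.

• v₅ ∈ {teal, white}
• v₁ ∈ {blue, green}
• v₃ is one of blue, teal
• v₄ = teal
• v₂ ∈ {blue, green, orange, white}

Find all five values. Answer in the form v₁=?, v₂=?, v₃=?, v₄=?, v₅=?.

v₄'s domain is down to {teal}, so v₄ = teal. So v₃, v₅ can't be teal.
v₅ has just one choice, so v₅ = white. So v₂ can't be white.
That leaves v₃ = blue. Eliminate blue elsewhere: v₁, v₂.
v₁'s domain is down to {green}, so v₁ = green. Eliminate green elsewhere: v₂.
That leaves v₂ = orange.

v₁=green, v₂=orange, v₃=blue, v₄=teal, v₅=white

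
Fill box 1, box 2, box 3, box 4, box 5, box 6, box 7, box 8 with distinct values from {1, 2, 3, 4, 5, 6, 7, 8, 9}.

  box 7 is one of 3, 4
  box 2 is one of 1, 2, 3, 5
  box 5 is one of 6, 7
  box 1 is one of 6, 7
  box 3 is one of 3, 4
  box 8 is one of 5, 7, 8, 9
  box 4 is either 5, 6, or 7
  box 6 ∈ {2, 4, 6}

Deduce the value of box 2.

1

box 1 and box 5 between them cover only {6, 7} — a naked pair. Remove those values from box 4, box 6, box 8.
box 4 has just one choice, so box 4 = 5. So box 2, box 8 can't be 5.
box 3 and box 7 between them cover only {3, 4} — a naked pair. Remove those values from box 2, box 6.
box 6's domain is down to {2}, so box 6 = 2. Eliminate 2 elsewhere: box 2.
So box 2 = 1.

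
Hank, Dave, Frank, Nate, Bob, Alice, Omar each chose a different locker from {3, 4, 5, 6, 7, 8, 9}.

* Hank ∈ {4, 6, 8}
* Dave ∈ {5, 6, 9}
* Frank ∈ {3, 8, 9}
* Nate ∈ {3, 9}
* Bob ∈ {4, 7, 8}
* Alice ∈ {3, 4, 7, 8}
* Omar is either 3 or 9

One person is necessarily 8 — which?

The 7 variables together cover exactly {3, 4, 5, 6, 7, 8, 9} — 7 values for 7 variables — and 5 appears only in Dave's list, so Dave = 5.
The 6 still-open variables together cover exactly {3, 4, 6, 7, 8, 9} — 6 values for 6 variables — and 6 appears only in Hank's list, so Hank = 6.
Nate and Omar share exactly the 2 values {3, 9}; by pigeonhole those values go to them, so strike 3, 9 from Frank, Alice.
So 8 goes to Frank.

Frank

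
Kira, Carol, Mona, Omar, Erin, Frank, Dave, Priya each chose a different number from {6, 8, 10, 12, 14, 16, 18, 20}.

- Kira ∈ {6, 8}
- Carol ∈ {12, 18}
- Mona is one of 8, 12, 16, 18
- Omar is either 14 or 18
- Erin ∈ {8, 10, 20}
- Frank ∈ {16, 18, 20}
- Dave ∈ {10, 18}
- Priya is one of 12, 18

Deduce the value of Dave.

10

The 8 variables together cover exactly {6, 8, 10, 12, 14, 16, 18, 20} — 8 values for 8 variables — and 6 appears only in Kira's list, so Kira = 6.
Among the 7 still-open variables, 14 fits only Omar (and all 7 values in {8, 10, 12, 14, 16, 18, 20} must be used), so Omar = 14.
The 2 variables Carol and Priya are confined to {12, 18}, which locks those values in; drop them from Mona, Frank, Dave.
So Dave = 10.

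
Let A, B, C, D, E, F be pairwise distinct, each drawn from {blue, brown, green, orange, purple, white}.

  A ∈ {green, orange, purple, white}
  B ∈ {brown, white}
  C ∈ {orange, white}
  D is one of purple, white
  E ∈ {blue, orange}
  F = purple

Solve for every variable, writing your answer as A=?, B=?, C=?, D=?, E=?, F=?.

A=green, B=brown, C=orange, D=white, E=blue, F=purple

F has just one choice, so F = purple. Strike purple from A, D.
D's domain is down to {white}, so D = white. So A, B, C can't be white.
B has just one choice, so B = brown.
C must be orange (only option left). Eliminate orange elsewhere: A, E.
E has just one choice, so E = blue.
A's domain is down to {green}, so A = green.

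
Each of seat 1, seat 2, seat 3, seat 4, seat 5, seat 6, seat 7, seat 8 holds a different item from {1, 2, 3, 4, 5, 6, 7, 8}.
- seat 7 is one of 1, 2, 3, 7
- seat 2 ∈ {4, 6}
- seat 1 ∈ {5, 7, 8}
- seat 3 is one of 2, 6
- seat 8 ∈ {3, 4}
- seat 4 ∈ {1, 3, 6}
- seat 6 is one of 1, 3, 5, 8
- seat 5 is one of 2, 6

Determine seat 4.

The 2 variables seat 3 and seat 5 are confined to {2, 6}, which locks those values in; drop them from seat 2, seat 4, seat 7.
seat 2's domain is down to {4}, so seat 2 = 4. So seat 8 can't be 4.
seat 8 must be 3 (only option left). Eliminate 3 elsewhere: seat 4, seat 6, seat 7.
So seat 4 = 1.

1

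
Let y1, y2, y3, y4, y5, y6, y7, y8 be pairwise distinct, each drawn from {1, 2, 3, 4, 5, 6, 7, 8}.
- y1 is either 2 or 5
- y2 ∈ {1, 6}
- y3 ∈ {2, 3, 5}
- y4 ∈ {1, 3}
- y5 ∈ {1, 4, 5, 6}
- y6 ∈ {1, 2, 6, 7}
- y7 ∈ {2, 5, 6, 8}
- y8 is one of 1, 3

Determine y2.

6

The 8 variables together cover exactly {1, 2, 3, 4, 5, 6, 7, 8} — 8 values for 8 variables — and 4 appears only in y5's list, so y5 = 4.
The 7 still-open variables draw from only 7 values {1, 2, 3, 5, 6, 7, 8}, so each is used; only y6 can be 7, hence y6 = 7.
The 6 still-open variables together cover exactly {1, 2, 3, 5, 6, 8} — 6 values for 6 variables — and 8 appears only in y7's list, so y7 = 8.
The 5 still-open variables together cover exactly {1, 2, 3, 5, 6} — 5 values for 5 variables — and 6 appears only in y2's list, so y2 = 6.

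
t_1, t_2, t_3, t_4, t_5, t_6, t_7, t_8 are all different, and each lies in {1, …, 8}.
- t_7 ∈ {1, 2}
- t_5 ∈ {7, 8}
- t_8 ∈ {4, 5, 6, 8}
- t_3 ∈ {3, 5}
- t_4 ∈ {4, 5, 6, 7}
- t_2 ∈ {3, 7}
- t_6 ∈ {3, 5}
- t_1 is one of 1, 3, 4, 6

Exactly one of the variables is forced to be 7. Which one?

The 8 variables together cover exactly {1, 2, 3, 4, 5, 6, 7, 8} — 8 values for 8 variables — and 2 appears only in t_7's list, so t_7 = 2.
The 7 still-open variables together cover exactly {1, 3, 4, 5, 6, 7, 8} — 7 values for 7 variables — and 1 appears only in t_1's list, so t_1 = 1.
t_3 and t_6 between them cover only {3, 5} — a naked pair. Remove those values from t_2, t_4, t_8.
So 7 goes to t_2.

t_2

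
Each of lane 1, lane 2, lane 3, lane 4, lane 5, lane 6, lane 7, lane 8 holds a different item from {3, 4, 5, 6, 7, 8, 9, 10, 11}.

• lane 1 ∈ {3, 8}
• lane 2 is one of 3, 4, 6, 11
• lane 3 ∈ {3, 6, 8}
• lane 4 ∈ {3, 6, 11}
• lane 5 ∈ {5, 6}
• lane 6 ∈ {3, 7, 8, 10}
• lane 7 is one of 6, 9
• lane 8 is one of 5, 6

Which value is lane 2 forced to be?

lane 5 and lane 8 share exactly the 2 values {5, 6}; by pigeonhole those values go to them, so strike 5, 6 from lane 2, lane 3, lane 4, lane 7.
lane 7 must be 9 (only option left).
lane 1 and lane 3 between them cover only {3, 8} — a naked pair. Remove those values from lane 2, lane 4, lane 6.
That leaves lane 4 = 11. Eliminate 11 elsewhere: lane 2.
So lane 2 = 4.

4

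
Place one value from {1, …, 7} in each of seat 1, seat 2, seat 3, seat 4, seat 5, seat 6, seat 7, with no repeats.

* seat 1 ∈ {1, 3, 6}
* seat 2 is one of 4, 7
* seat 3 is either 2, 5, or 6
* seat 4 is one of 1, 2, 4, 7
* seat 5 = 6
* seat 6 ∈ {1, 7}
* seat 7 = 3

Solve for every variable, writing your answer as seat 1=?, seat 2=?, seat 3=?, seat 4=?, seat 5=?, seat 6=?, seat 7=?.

seat 5 must be 6 (only option left). Strike 6 from seat 1, seat 3.
seat 7 has just one choice, so seat 7 = 3. Strike 3 from seat 1.
That leaves seat 1 = 1. Remove 1 from seat 4, seat 6.
seat 6 must be 7 (only option left). Eliminate 7 elsewhere: seat 2, seat 4.
seat 2 must be 4 (only option left). So seat 4 can't be 4.
seat 4's domain is down to {2}, so seat 4 = 2. Strike 2 from seat 3.
That leaves seat 3 = 5.

seat 1=1, seat 2=4, seat 3=5, seat 4=2, seat 5=6, seat 6=7, seat 7=3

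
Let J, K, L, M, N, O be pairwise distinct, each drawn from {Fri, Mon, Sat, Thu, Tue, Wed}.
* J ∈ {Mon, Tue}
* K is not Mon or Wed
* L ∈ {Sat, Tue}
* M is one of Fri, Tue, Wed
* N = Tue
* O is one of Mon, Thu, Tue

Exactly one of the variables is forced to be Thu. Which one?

O

N must be Tue (only option left). Eliminate Tue elsewhere: J, K, L, M, O.
J has just one choice, so J = Mon. Remove Mon from O.
So Thu goes to O.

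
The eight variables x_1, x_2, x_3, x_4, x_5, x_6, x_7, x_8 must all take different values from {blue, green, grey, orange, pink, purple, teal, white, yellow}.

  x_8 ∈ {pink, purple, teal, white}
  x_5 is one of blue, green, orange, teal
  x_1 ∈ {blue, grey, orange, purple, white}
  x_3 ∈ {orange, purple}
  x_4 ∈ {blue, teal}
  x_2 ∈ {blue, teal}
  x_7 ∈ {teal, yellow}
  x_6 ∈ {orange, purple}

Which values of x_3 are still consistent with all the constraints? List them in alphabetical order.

The 2 variables x_2 and x_4 are confined to {blue, teal}, which locks those values in; drop them from x_1, x_5, x_7, x_8.
x_7's domain is down to {yellow}, so x_7 = yellow.
x_3 and x_6 share exactly the 2 values {orange, purple}; by pigeonhole those values go to them, so strike orange, purple from x_1, x_5, x_8.
x_5 has just one choice, so x_5 = green.
No further eliminations apply; x_3 can still be any of orange, purple.

orange, purple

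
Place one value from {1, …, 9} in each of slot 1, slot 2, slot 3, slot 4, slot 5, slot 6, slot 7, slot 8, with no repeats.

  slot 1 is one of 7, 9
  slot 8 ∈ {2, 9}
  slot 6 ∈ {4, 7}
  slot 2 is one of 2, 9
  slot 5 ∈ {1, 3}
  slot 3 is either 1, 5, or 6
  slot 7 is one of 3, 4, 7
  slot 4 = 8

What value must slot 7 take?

slot 4's domain is down to {8}, so slot 4 = 8.
The 2 variables slot 2 and slot 8 are confined to {2, 9}, which locks those values in; drop them from slot 1.
slot 1 has just one choice, so slot 1 = 7. Eliminate 7 elsewhere: slot 6, slot 7.
slot 6 has just one choice, so slot 6 = 4. Remove 4 from slot 7.
So slot 7 = 3.

3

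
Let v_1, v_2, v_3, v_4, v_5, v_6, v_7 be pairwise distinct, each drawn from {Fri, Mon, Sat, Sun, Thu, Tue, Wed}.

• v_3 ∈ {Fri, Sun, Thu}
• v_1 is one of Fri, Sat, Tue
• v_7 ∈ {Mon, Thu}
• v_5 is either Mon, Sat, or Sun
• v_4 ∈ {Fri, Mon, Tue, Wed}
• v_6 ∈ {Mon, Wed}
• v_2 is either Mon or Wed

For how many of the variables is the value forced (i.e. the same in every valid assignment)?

v_2 and v_6 between them cover only {Mon, Wed} — a naked pair. Remove those values from v_4, v_5, v_7.
v_7's domain is down to {Thu}, so v_7 = Thu. Remove Thu from v_3.
Determined: v_7=Thu. The other variables each still have more than one consistent value. That makes 1.

1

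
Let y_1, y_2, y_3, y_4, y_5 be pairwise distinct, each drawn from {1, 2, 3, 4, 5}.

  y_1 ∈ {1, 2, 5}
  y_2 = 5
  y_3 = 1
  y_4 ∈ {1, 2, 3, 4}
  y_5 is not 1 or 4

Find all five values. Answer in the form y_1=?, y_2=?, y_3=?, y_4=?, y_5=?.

y_1=2, y_2=5, y_3=1, y_4=4, y_5=3

y_2's domain is down to {5}, so y_2 = 5. So y_1, y_5 can't be 5.
y_3 has just one choice, so y_3 = 1. So y_1, y_4 can't be 1.
y_1 has just one choice, so y_1 = 2. Remove 2 from y_4, y_5.
That leaves y_5 = 3. So y_4 can't be 3.
That leaves y_4 = 4.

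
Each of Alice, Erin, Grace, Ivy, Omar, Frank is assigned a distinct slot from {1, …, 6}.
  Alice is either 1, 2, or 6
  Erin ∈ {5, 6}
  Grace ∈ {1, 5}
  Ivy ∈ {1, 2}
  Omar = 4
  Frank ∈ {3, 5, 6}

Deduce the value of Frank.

Omar has just one choice, so Omar = 4.
The 5 still-open variables draw from only 5 values {1, 2, 3, 5, 6}, so each is used; only Frank can be 3, hence Frank = 3.

3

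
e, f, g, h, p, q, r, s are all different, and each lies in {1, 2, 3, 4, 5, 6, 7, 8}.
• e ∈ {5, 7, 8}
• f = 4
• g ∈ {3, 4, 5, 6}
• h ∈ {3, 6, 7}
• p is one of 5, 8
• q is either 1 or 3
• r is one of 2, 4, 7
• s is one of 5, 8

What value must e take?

f must be 4 (only option left). Strike 4 from g, r.
The 7 still-open variables together cover exactly {1, 2, 3, 5, 6, 7, 8} — 7 values for 7 variables — and 1 appears only in q's list, so q = 1.
Among the 6 still-open variables, 2 fits only r (and all 6 values in {2, 3, 5, 6, 7, 8} must be used), so r = 2.
The 2 variables p and s are confined to {5, 8}, which locks those values in; drop them from e, g.
So e = 7.

7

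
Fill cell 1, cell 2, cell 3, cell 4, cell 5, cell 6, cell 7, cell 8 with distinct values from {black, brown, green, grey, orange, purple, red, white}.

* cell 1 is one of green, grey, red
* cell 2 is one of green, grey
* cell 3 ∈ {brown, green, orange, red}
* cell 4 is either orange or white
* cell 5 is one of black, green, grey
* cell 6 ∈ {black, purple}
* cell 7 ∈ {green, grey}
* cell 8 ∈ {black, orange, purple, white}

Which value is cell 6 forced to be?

The 8 variables together cover exactly {black, brown, green, grey, orange, purple, red, white} — 8 values for 8 variables — and brown appears only in cell 3's list, so cell 3 = brown.
Among the 7 still-open variables, red fits only cell 1 (and all 7 values in {black, green, grey, orange, purple, red, white} must be used), so cell 1 = red.
The 2 variables cell 2 and cell 7 are confined to {green, grey}, which locks those values in; drop them from cell 5.
cell 5 must be black (only option left). Strike black from cell 6, cell 8.
So cell 6 = purple.

purple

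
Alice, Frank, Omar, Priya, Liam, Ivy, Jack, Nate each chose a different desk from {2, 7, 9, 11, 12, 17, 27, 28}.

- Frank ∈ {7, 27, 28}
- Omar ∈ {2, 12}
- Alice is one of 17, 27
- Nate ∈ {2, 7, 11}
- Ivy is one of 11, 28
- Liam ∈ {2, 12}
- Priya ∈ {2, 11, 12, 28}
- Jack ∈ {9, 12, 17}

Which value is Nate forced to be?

The 8 variables draw from only 8 values {2, 7, 9, 11, 12, 17, 27, 28}, so each is used; only Jack can be 9, hence Jack = 9.
Among the 7 still-open variables, 17 fits only Alice (and all 7 values in {2, 7, 11, 12, 17, 27, 28} must be used), so Alice = 17.
Among the 6 still-open variables, 27 fits only Frank (and all 6 values in {2, 7, 11, 12, 27, 28} must be used), so Frank = 27.
The 5 still-open variables together cover exactly {2, 7, 11, 12, 28} — 5 values for 5 variables — and 7 appears only in Nate's list, so Nate = 7.

7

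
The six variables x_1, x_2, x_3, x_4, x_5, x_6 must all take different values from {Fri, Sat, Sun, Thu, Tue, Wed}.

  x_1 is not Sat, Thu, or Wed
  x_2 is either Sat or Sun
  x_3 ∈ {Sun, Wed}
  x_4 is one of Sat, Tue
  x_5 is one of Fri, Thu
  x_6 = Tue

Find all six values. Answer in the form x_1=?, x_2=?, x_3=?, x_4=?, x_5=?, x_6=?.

x_6 has just one choice, so x_6 = Tue. Eliminate Tue elsewhere: x_1, x_4.
That leaves x_4 = Sat. Eliminate Sat elsewhere: x_2.
x_2 has just one choice, so x_2 = Sun. So x_1, x_3 can't be Sun.
x_3's domain is down to {Wed}, so x_3 = Wed.
x_1 must be Fri (only option left). Remove Fri from x_5.
x_5 must be Thu (only option left).

x_1=Fri, x_2=Sun, x_3=Wed, x_4=Sat, x_5=Thu, x_6=Tue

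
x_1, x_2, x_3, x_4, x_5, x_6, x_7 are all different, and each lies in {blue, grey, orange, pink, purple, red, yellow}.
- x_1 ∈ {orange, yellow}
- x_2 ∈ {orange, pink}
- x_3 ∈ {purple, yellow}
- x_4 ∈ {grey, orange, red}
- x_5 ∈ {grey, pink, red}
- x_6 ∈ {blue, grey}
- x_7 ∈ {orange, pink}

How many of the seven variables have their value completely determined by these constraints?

The 7 variables together cover exactly {blue, grey, orange, pink, purple, red, yellow} — 7 values for 7 variables — and blue appears only in x_6's list, so x_6 = blue.
The 6 still-open variables together cover exactly {grey, orange, pink, purple, red, yellow} — 6 values for 6 variables — and purple appears only in x_3's list, so x_3 = purple.
The 5 still-open variables together cover exactly {grey, orange, pink, red, yellow} — 5 values for 5 variables — and yellow appears only in x_1's list, so x_1 = yellow.
The 2 variables x_2 and x_7 are confined to {orange, pink}, which locks those values in; drop them from x_4, x_5.
Determined: x_1=yellow, x_3=purple, x_6=blue. The other variables each still have more than one consistent value. That makes 3.

3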